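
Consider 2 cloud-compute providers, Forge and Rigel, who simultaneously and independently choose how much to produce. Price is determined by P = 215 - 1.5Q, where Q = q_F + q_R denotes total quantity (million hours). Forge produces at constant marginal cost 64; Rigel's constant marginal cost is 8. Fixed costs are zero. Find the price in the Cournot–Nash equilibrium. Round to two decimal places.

Forge's profit: π_F = (215 - 1.5Q)q_F - (64q_F). Setting ∂π_F/∂q_F = 0: 151 - 3q_F - (3/2)(q_R) = 0.
Rigel's first-order condition: 207 - 3q_R - (3/2)(q_F) = 0.
Best responses: q_F = (151 - (3/2)q_R)/3, q_R = (207 - (3/2)q_F)/3.
Solving the pair: q_F = 190/9, q_R = 526/9.
Total output Q = 716/9, so price P = 215 - (3/2)·(716/9) = 287/3.

95.67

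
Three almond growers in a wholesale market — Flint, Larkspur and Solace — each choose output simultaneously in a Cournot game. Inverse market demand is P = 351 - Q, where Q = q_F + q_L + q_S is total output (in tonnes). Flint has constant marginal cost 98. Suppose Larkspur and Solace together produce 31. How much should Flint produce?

With rivals' combined output fixed at 31, Flint's profit is π_F = (351 - 31 - q_F)q_F - (98q_F) = (320 - q_F)q_F - (98q_F).
∂π_F/∂q_F = 222 - 2q_F = 0, so q_F = 111.

111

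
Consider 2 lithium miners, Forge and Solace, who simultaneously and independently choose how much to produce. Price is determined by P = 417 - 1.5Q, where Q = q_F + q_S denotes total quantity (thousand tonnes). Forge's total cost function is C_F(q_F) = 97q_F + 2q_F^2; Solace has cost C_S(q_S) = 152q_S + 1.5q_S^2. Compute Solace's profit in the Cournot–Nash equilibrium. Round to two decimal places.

Forge's profit: π_F = (417 - 1.5Q)q_F - (97q_F + 2q_F²). Setting ∂π_F/∂q_F = 0: 320 - 7q_F - (3/2)(q_S) = 0.
Solace's first-order condition: 265 - 6q_S - (3/2)(q_F) = 0.
So q_F = (320 - (3/2)q_S)/7 and q_S = (265 - (3/2)q_F)/6.
Substituting one into the other gives q_F = 38.3019 and q_S = 34.5912.
Price P = 417 - (3/2)·72.8931 = 307.6604.
Solace's profit: 307.6604·34.5912 - 152·34.5912 - (3/2)·34.5912² = 3589.6523.

3589.65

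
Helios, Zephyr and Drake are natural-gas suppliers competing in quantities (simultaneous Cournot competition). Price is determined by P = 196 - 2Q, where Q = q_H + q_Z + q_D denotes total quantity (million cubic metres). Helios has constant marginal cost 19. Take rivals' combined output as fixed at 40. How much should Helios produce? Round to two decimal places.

24.25

With rivals' combined output fixed at 40, Helios's profit is π_H = (196 - 2·40 - 2q_H)q_H - (19q_H) = (116 - 2q_H)q_H - (19q_H).
∂π_H/∂q_H = 97 - 4q_H = 0, so q_H = 97/4.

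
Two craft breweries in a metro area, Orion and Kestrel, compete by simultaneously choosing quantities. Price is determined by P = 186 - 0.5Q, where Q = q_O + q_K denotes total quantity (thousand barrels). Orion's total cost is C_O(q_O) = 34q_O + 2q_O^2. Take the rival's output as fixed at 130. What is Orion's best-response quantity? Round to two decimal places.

17.40

With the rival's output fixed at 130, Orion's profit is π_O = (186 - (1/2)·130 - (1/2)q_O)q_O - (34q_O + 2q_O²) = (121 - (1/2)q_O)q_O - (34q_O + 2q_O²).
∂π_O/∂q_O = 87 - 5q_O = 0, so q_O = 87/5.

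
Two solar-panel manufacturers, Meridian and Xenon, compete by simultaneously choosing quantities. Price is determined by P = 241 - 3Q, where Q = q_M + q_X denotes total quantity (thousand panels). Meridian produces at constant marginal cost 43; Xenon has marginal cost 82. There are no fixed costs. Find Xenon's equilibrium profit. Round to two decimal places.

Meridian's profit: π_M = (241 - 3Q)q_M - (43q_M). Setting ∂π_M/∂q_M = 0: 198 - 6q_M - 3(q_X) = 0.
Xenon's first-order condition: 159 - 6q_X - 3(q_M) = 0.
So q_M = (198 - 3q_X)/6 and q_X = (159 - 3q_M)/6.
Solving the pair: q_M = 79/3, q_X = 40/3.
Price P = 241 - 3·(119/3) = 122.
Xenon's profit: (122 - 82)·(40/3) = 1600/3.

533.33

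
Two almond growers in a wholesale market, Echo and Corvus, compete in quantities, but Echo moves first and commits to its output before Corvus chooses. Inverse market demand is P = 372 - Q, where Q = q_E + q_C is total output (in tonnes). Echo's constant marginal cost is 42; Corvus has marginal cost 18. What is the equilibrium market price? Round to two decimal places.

Solve by backward induction. Given q_E, the follower Corvus maximises π_C = (372 - q_E - q_C)q_C - 18q_C.
Follower FOC: 354 - q_E - 2q_C = 0, so q_C(q_E) = (354 - q_E)/2.
The leader anticipates this reaction. Substituting into P = 372 - Q gives P = 195 - (1/2)q_E, so π_E = (195 - (1/2)q_E)q_E - 42q_E.
The leader's first-order condition 153 - q_E = 0 yields q_E = 153.
Then q_C = (354 - 153)/2 = 201/2.
Total output Q = 507/2, so price P = 372 - 507/2 = 237/2.

118.50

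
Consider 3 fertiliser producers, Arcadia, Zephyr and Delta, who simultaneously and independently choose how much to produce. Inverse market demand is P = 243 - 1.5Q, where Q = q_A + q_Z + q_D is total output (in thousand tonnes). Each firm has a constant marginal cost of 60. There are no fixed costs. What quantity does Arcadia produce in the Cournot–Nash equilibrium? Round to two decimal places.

Each firm earns π_i = (243 - 1.5Q)q_i - 60q_i.
Setting ∂π_i/∂q_i = 0 with rivals' quantities fixed: 183 - 3q_i - (3/2)·Σ_{j≠i} q_j = 0.
With identical firms every q_j equals q_i, so Σ_{j≠i} q_j = 2q_i and 183 = 6q_i, giving q_i = 61/2.

30.50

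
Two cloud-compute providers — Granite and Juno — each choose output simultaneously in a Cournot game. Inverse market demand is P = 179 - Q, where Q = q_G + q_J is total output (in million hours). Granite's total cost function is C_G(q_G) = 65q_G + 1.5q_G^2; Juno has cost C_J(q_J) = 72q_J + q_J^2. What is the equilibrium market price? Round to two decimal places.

138.47

Granite's profit: π_G = (179 - Q)q_G - (65q_G + (3/2)q_G²). Setting ∂π_G/∂q_G = 0: 114 - 5q_G - (q_J) = 0.
Juno's profit: π_J = (179 - Q)q_J - (72q_J + q_J²). Setting ∂π_J/∂q_J = 0: 107 - 4q_J - (q_G) = 0.
So q_G = (114 - q_J)/5 and q_J = (107 - q_G)/4.
Solving the pair: q_G = 349/19, q_J = 421/19.
Total output Q = 770/19, so price P = 179 - 770/19 = 138.4737.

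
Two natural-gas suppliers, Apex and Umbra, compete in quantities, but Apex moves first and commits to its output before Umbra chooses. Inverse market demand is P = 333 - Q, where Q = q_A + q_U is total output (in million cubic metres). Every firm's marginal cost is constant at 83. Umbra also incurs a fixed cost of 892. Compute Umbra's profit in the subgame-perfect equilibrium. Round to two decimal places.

Solve by backward induction. Given q_A, the follower Umbra maximises π_U = (333 - q_A - q_U)q_U - 83q_U.
∂π_U/∂q_U = 250 - q_A - 2q_U = 0 gives the reaction function q_U = (250 - q_A)/2.
Apex substitutes q_U(q_A) into its own profit: π_A = q_A(333 - q_A - (250 - q_A)/2) - 83q_A = (208 - (1/2)q_A)q_A - 83q_A.
The leader's first-order condition 125 - q_A = 0 yields q_A = 125.
Then q_U = (250 - 125)/2 = 125/2.
Price P = 333 - 375/2 = 291/2.
Umbra's profit: (291/2 - 83)·(125/2) - 892 = 3014.2500.

3014.25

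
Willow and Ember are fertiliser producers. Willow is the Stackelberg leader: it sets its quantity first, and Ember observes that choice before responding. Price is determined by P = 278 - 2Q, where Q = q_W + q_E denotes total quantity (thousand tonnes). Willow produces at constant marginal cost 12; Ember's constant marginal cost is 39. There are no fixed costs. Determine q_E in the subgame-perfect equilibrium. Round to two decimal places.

23.13

Solve by backward induction. Given q_W, the follower Ember maximises π_E = (278 - 2q_W - 2q_E)q_E - 39q_E.
Setting the follower's marginal profit to zero, 239 - 2q_W - 4q_E = 0, i.e. q_E = (239 - 2q_W)/4.
The leader anticipates this reaction. Substituting into P = 278 - 2Q gives P = 317/2 - q_W, so π_W = (317/2 - q_W)q_W - 12q_W.
The leader's first-order condition 293/2 - 2q_W = 0 yields q_W = 293/4.
Then q_E = (239 - 2·(293/4))/4 = 185/8.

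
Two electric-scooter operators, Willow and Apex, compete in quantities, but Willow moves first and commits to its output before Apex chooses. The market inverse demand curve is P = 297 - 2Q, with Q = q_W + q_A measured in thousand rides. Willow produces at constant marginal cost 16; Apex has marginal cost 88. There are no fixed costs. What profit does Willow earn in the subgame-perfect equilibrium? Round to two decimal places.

The follower Apex best-responds to any q_W: π_A = (297 - 2Q)q_A - 88q_A.
∂π_A/∂q_A = 209 - 2q_W - 4q_A = 0 gives the reaction function q_A = (209 - 2q_W)/4.
The leader anticipates this reaction. Substituting into P = 297 - 2Q gives P = 385/2 - q_W, so π_W = (385/2 - q_W)q_W - 16q_W.
The leader's first-order condition 353/2 - 2q_W = 0 yields q_W = 353/4.
Then q_A = (209 - 2·(353/4))/4 = 65/8.
Price P = 297 - 2·(771/8) = 417/4.
Willow's profit: (417/4 - 16)·(353/4) = 7788.0625.

7788.06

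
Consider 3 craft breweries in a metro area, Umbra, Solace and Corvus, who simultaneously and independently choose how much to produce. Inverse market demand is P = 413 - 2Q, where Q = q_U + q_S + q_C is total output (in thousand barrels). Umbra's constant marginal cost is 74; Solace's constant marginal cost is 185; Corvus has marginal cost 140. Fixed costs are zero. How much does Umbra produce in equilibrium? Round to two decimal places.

64.50

Umbra's profit: π_U = (413 - 2Q)q_U - (74q_U). Setting ∂π_U/∂q_U = 0: 339 - 4q_U - 2(q_S + q_C) = 0.
Solace's first-order condition: 228 - 4q_S - 2(q_U + q_C) = 0.
Corvus's profit: π_C = (413 - 2Q)q_C - (140q_C). Setting ∂π_C/∂q_C = 0: 273 - 4q_C - 2(q_U + q_S) = 0.
Adding the 3 first-order conditions: 840 − 8Q = 0, so Q = 105.
Back-substituting: q_U = (339 − 210)/2 = 129/2, q_S = (228 − 210)/2 = 9, q_C = (273 − 210)/2 = 63/2.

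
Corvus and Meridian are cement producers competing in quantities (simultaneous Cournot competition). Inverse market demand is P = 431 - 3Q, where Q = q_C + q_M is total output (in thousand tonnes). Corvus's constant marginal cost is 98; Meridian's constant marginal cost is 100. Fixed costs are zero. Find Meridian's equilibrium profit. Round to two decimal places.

4008.93

Corvus's profit: π_C = (431 - 3Q)q_C - (98q_C). Setting ∂π_C/∂q_C = 0: 333 - 6q_C - 3(q_M) = 0.
Meridian's first-order condition: 331 - 6q_M - 3(q_C) = 0.
So q_C = (333 - 3q_M)/6 and q_M = (331 - 3q_C)/6.
Solving the pair: q_C = 335/9, q_M = 329/9.
Price P = 431 - 3·(664/9) = 629/3.
Meridian's profit: (629/3 - 100)·(329/9) = 4008.9259.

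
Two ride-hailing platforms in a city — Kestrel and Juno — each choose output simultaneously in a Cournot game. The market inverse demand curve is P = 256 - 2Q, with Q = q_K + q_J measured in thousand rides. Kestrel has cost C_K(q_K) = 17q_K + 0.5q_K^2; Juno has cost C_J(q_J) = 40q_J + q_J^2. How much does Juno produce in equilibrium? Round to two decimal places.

23.15

Kestrel's profit: π_K = (256 - 2Q)q_K - (17q_K + (1/2)q_K²). Setting ∂π_K/∂q_K = 0: 239 - 5q_K - 2(q_J) = 0.
Juno's profit: π_J = (256 - 2Q)q_J - (40q_J + q_J²). Setting ∂π_J/∂q_J = 0: 216 - 6q_J - 2(q_K) = 0.
So q_K = (239 - 2q_J)/5 and q_J = (216 - 2q_K)/6.
Substituting one into the other gives q_K = 501/13 and q_J = 301/13.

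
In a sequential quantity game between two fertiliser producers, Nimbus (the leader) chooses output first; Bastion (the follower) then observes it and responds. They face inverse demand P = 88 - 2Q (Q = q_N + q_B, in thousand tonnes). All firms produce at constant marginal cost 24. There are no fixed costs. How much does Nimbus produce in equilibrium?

16

Solve by backward induction. Given q_N, the follower Bastion maximises π_B = (88 - 2q_N - 2q_B)q_B - 24q_B.
∂π_B/∂q_B = 64 - 2q_N - 4q_B = 0 gives the reaction function q_B = (64 - 2q_N)/4.
The leader anticipates this reaction. Substituting into P = 88 - 2Q gives P = 56 - q_N, so π_N = (56 - q_N)q_N - 24q_N.
The leader's first-order condition 32 - 2q_N = 0 yields q_N = 16.
Then q_B = (64 - 2·16)/4 = 8.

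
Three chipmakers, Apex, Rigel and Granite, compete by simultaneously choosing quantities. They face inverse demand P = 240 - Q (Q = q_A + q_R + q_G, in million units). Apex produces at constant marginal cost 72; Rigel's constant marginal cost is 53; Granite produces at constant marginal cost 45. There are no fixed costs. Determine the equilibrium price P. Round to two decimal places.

Apex's profit: π_A = (240 - Q)q_A - (72q_A). Setting ∂π_A/∂q_A = 0: 168 - 2q_A - (q_R + q_G) = 0.
Rigel's first-order condition: 187 - 2q_R - (q_A + q_G) = 0.
Granite's first-order condition: 195 - 2q_G - (q_A + q_R) = 0.
Adding the 3 first-order conditions: 550 − 4Q = 0, so Q = 275/2.
Back-substituting: q_A = (168 − 275/2) = 61/2, q_R = (187 − 275/2) = 99/2, q_G = (195 − 275/2) = 115/2.
Total output Q = 275/2, so price P = 240 - 275/2 = 205/2.

102.50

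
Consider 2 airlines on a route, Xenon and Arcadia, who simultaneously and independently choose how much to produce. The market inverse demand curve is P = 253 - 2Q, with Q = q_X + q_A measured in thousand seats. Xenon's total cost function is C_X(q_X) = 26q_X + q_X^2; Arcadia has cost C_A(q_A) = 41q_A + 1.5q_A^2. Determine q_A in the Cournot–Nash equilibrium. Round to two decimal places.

Xenon's profit: π_X = (253 - 2Q)q_X - (26q_X + q_X²). Setting ∂π_X/∂q_X = 0: 227 - 6q_X - 2(q_A) = 0.
Arcadia's first-order condition: 212 - 7q_A - 2(q_X) = 0.
Best responses: q_X = (227 - 2q_A)/6, q_A = (212 - 2q_X)/7.
Substituting one into the other gives q_X = 1165/38 and q_A = 409/19.

21.53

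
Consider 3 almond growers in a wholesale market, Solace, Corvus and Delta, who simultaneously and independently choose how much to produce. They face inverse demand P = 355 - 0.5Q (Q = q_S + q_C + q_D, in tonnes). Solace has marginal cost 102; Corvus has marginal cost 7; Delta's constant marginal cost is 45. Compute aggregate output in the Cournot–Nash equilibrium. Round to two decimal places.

455.50

Solace's profit: π_S = (355 - 0.5Q)q_S - (102q_S). Setting ∂π_S/∂q_S = 0: 253 - q_S - (1/2)(q_C + q_D) = 0.
Corvus's profit: π_C = (355 - 0.5Q)q_C - (7q_C). Setting ∂π_C/∂q_C = 0: 348 - q_C - (1/2)(q_S + q_D) = 0.
Delta's profit: π_D = (355 - 0.5Q)q_D - (45q_D). Setting ∂π_D/∂q_D = 0: 310 - q_D - (1/2)(q_S + q_C) = 0.
Adding the 3 first-order conditions: 911 − 2Q = 0, so Q = 911/2.
Back-substituting: q_S = (253 − 911/4)/(1/2) = 101/2, q_C = (348 − 911/4)/(1/2) = 481/2, q_D = (310 − 911/4)/(1/2) = 329/2.
Total output Q = 101/2 + 481/2 + 329/2 = 911/2.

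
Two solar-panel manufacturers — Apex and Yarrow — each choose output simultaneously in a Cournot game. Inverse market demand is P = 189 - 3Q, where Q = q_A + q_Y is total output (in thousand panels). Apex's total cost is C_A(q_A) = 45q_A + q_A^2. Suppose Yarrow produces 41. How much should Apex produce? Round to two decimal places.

2.63

With the rival's output fixed at 41, Apex's profit is π_A = (189 - 3·41 - 3q_A)q_A - (45q_A + q_A²) = (66 - 3q_A)q_A - (45q_A + q_A²).
∂π_A/∂q_A = 21 - 8q_A = 0, so q_A = 21/8.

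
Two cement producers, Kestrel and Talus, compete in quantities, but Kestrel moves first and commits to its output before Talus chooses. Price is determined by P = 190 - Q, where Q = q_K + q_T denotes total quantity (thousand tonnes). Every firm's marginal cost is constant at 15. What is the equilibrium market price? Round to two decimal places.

The follower Talus best-responds to any q_K: π_T = (190 - Q)q_T - 15q_T.
Setting the follower's marginal profit to zero, 175 - q_K - 2q_T = 0, i.e. q_T = (175 - q_K)/2.
Kestrel substitutes q_T(q_K) into its own profit: π_K = q_K(190 - q_K - (175 - q_K)/2) - 15q_K = (205/2 - (1/2)q_K)q_K - 15q_K.
The leader's first-order condition 175/2 - q_K = 0 yields q_K = 175/2.
Then q_T = (175 - 175/2)/2 = 175/4.
Total output Q = 525/4, so price P = 190 - 525/4 = 235/4.

58.75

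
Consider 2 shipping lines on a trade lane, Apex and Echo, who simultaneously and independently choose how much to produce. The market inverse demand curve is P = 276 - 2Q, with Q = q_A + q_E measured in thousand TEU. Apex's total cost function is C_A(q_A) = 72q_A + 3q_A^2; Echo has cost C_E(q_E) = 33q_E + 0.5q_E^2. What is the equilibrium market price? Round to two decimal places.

164.87

Apex's profit: π_A = (276 - 2Q)q_A - (72q_A + 3q_A²). Setting ∂π_A/∂q_A = 0: 204 - 10q_A - 2(q_E) = 0.
Echo's first-order condition: 243 - 5q_E - 2(q_A) = 0.
Rearranging gives the reaction functions q_A = (204 - 2q_E)/10 and q_E = (243 - 2q_A)/5.
Substituting one into the other gives q_A = 267/23 and q_E = 1011/23.
Total output Q = 1278/23, so price P = 276 - 2·(1278/23) = 164.8696.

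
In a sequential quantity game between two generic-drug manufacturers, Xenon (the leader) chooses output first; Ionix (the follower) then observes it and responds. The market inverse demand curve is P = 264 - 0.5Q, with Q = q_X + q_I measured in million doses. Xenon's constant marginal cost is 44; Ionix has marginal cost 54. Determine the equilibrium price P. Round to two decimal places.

101.50

The follower Ionix best-responds to any q_X: π_I = (264 - 0.5Q)q_I - 54q_I.
Setting the follower's marginal profit to zero, 210 - (1/2)q_X - q_I = 0, i.e. q_I = (210 - (1/2)q_X).
Xenon substitutes q_I(q_X) into its own profit: π_X = q_X(264 - (1/2)q_X - (210 - (1/2)q_X)/2) - 44q_X = (159 - (1/4)q_X)q_X - 44q_X.
The leader's first-order condition 115 - (1/2)q_X = 0 yields q_X = 230.
Then q_I = (210 - (1/2)·230) = 95.
Total output Q = 325, so price P = 264 - (1/2)·325 = 203/2.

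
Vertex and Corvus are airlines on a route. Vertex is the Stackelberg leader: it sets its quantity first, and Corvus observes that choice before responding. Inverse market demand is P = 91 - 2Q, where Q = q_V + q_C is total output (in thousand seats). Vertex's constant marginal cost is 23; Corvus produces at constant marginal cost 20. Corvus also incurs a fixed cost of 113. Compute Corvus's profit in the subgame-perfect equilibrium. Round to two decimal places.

Solve by backward induction. Given q_V, the follower Corvus maximises π_C = (91 - 2q_V - 2q_C)q_C - 20q_C.
Setting the follower's marginal profit to zero, 71 - 2q_V - 4q_C = 0, i.e. q_C = (71 - 2q_V)/4.
The leader anticipates this reaction. Substituting into P = 91 - 2Q gives P = 111/2 - q_V, so π_V = (111/2 - q_V)q_V - 23q_V.
The leader's first-order condition 65/2 - 2q_V = 0 yields q_V = 65/4.
Then q_C = (71 - 2·(65/4))/4 = 77/8.
Price P = 91 - 2·(207/8) = 157/4.
Corvus's profit: (157/4 - 20)·(77/8) - 113 = 72.2813.

72.28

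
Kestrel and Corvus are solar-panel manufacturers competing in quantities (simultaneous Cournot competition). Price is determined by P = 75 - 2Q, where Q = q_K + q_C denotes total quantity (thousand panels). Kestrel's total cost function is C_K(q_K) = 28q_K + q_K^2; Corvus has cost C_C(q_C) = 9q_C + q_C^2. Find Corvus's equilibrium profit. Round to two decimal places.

267.20

Kestrel's profit: π_K = (75 - 2Q)q_K - (28q_K + q_K²). Setting ∂π_K/∂q_K = 0: 47 - 6q_K - 2(q_C) = 0.
Corvus's profit: π_C = (75 - 2Q)q_C - (9q_C + q_C²). Setting ∂π_C/∂q_C = 0: 66 - 6q_C - 2(q_K) = 0.
Rearranging gives the reaction functions q_K = (47 - 2q_C)/6 and q_C = (66 - 2q_K)/6.
Solving the pair: q_K = 75/16, q_C = 151/16.
Price P = 75 - 2·(113/8) = 187/4.
Corvus's profit: (187/4)·(151/16) - 9·(151/16) - (151/16)² = 267.1992.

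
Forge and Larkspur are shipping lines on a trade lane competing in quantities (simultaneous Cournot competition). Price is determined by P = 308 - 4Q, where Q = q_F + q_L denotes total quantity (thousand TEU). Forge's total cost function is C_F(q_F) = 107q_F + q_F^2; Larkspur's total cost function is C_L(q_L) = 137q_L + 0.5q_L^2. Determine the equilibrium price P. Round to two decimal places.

198.22

Forge's profit: π_F = (308 - 4Q)q_F - (107q_F + q_F²). Setting ∂π_F/∂q_F = 0: 201 - 10q_F - 4(q_L) = 0.
Larkspur's profit: π_L = (308 - 4Q)q_L - (137q_L + (1/2)q_L²). Setting ∂π_L/∂q_L = 0: 171 - 9q_L - 4(q_F) = 0.
Rearranging gives the reaction functions q_F = (201 - 4q_L)/10 and q_L = (171 - 4q_F)/9.
Substituting one into the other gives q_F = 1125/74 and q_L = 453/37.
Total output Q = 27.4459, so price P = 308 - 4·27.4459 = 198.2162.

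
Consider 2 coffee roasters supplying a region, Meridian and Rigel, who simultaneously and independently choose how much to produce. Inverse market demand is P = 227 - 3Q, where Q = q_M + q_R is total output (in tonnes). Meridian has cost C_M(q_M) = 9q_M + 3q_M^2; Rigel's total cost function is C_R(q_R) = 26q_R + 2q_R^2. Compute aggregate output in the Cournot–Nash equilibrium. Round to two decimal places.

Meridian's profit: π_M = (227 - 3Q)q_M - (9q_M + 3q_M²). Setting ∂π_M/∂q_M = 0: 218 - 12q_M - 3(q_R) = 0.
Rigel's profit: π_R = (227 - 3Q)q_R - (26q_R + 2q_R²). Setting ∂π_R/∂q_R = 0: 201 - 10q_R - 3(q_M) = 0.
Rearranging gives the reaction functions q_M = (218 - 3q_R)/12 and q_R = (201 - 3q_M)/10.
Substituting one into the other gives q_M = 1577/111 and q_R = 586/37.
Total output Q = 1577/111 + 586/37 = 30.0450.

30.05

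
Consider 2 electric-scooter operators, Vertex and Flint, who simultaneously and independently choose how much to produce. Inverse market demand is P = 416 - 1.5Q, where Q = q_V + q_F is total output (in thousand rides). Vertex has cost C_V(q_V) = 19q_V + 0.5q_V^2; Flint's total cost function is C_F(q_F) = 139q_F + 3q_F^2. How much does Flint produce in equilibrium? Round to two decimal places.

15.19

Vertex's profit: π_V = (416 - 1.5Q)q_V - (19q_V + (1/2)q_V²). Setting ∂π_V/∂q_V = 0: 397 - 4q_V - (3/2)(q_F) = 0.
Flint's first-order condition: 277 - 9q_F - (3/2)(q_V) = 0.
Best responses: q_V = (397 - (3/2)q_F)/4, q_F = (277 - (3/2)q_V)/9.
Solving the pair: q_V = 842/9, q_F = 410/27.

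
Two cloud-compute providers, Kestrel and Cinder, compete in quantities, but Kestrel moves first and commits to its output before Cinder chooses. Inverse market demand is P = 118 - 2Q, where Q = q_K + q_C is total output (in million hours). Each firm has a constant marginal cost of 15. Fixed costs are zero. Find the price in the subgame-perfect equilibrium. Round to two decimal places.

The follower Cinder best-responds to any q_K: π_C = (118 - 2Q)q_C - 15q_C.
∂π_C/∂q_C = 103 - 2q_K - 4q_C = 0 gives the reaction function q_C = (103 - 2q_K)/4.
Kestrel substitutes q_C(q_K) into its own profit: π_K = q_K(118 - 2q_K - (103 - 2q_K)/2) - 15q_K = (133/2 - q_K)q_K - 15q_K.
Maximising: ∂π_K/∂q_K = 103/2 - 2q_K = 0, giving q_K = 103/4.
Then q_C = (103 - 2·(103/4))/4 = 103/8.
Total output Q = 309/8, so price P = 118 - 2·(309/8) = 163/4.

40.75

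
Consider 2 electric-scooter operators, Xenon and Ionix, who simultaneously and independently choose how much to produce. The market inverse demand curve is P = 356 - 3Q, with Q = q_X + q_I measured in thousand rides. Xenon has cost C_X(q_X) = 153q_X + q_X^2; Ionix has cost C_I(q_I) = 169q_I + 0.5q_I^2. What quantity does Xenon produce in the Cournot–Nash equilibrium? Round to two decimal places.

18.30

Xenon's profit: π_X = (356 - 3Q)q_X - (153q_X + q_X²). Setting ∂π_X/∂q_X = 0: 203 - 8q_X - 3(q_I) = 0.
Ionix's profit: π_I = (356 - 3Q)q_I - (169q_I + (1/2)q_I²). Setting ∂π_I/∂q_I = 0: 187 - 7q_I - 3(q_X) = 0.
Rearranging gives the reaction functions q_X = (203 - 3q_I)/8 and q_I = (187 - 3q_X)/7.
Substituting one into the other gives q_X = 860/47 and q_I = 887/47.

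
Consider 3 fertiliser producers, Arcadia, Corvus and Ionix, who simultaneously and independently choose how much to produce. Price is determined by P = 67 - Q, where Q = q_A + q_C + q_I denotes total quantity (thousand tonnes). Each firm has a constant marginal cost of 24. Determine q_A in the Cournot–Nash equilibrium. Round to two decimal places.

Each firm earns π_i = (67 - Q)q_i - 24q_i.
First-order condition (treating rivals' output as given): 43 - 2q_i - Σ_{j≠i} q_j = 0.
By symmetry each firm produces the same amount; substituting Σ_{j≠i} q_j = 2q_i yields q_i = 43/4.

10.75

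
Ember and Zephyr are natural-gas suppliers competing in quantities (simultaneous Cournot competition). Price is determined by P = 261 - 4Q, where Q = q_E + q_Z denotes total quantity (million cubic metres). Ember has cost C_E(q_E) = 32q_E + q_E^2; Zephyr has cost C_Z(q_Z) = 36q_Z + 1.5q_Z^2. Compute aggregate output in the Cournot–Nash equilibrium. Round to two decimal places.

Ember's profit: π_E = (261 - 4Q)q_E - (32q_E + q_E²). Setting ∂π_E/∂q_E = 0: 229 - 10q_E - 4(q_Z) = 0.
Zephyr's profit: π_Z = (261 - 4Q)q_Z - (36q_Z + (3/2)q_Z²). Setting ∂π_Z/∂q_Z = 0: 225 - 11q_Z - 4(q_E) = 0.
So q_E = (229 - 4q_Z)/10 and q_Z = (225 - 4q_E)/11.
Solving the pair: q_E = 1619/94, q_Z = 667/47.
Total output Q = 1619/94 + 667/47 = 31.4149.

31.41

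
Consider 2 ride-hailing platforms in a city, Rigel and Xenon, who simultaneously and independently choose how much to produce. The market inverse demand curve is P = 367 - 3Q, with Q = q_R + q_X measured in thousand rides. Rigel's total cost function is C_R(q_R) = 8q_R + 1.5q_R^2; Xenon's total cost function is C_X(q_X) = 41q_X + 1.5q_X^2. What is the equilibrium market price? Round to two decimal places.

Rigel's profit: π_R = (367 - 3Q)q_R - (8q_R + (3/2)q_R²). Setting ∂π_R/∂q_R = 0: 359 - 9q_R - 3(q_X) = 0.
Xenon's profit: π_X = (367 - 3Q)q_X - (41q_X + (3/2)q_X²). Setting ∂π_X/∂q_X = 0: 326 - 9q_X - 3(q_R) = 0.
Rearranging gives the reaction functions q_R = (359 - 3q_X)/9 and q_X = (326 - 3q_R)/9.
Substituting one into the other gives q_R = 751/24 and q_X = 619/24.
Total output Q = 685/12, so price P = 367 - 3·(685/12) = 783/4.

195.75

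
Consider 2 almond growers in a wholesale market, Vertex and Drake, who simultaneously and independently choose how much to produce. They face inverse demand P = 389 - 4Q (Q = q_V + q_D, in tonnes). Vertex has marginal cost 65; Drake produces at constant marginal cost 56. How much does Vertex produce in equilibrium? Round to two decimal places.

26.25

Vertex's profit: π_V = (389 - 4Q)q_V - (65q_V). Setting ∂π_V/∂q_V = 0: 324 - 8q_V - 4(q_D) = 0.
Drake's profit: π_D = (389 - 4Q)q_D - (56q_D). Setting ∂π_D/∂q_D = 0: 333 - 8q_D - 4(q_V) = 0.
So q_V = (324 - 4q_D)/8 and q_D = (333 - 4q_V)/8.
Solving the pair: q_V = 105/4, q_D = 57/2.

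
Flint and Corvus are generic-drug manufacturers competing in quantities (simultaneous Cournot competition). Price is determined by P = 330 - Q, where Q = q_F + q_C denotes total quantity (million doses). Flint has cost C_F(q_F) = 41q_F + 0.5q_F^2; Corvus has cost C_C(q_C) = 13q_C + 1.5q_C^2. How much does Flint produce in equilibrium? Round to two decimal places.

Flint's profit: π_F = (330 - Q)q_F - (41q_F + (1/2)q_F²). Setting ∂π_F/∂q_F = 0: 289 - 3q_F - (q_C) = 0.
Corvus's first-order condition: 317 - 5q_C - (q_F) = 0.
So q_F = (289 - q_C)/3 and q_C = (317 - q_F)/5.
Solving the pair: q_F = 564/7, q_C = 331/7.

80.57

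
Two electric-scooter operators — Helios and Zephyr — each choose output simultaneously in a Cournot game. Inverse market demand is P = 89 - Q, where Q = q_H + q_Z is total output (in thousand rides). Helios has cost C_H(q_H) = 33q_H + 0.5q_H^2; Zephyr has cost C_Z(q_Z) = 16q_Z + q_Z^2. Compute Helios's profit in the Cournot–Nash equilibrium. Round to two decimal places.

Helios's profit: π_H = (89 - Q)q_H - (33q_H + (1/2)q_H²). Setting ∂π_H/∂q_H = 0: 56 - 3q_H - (q_Z) = 0.
Zephyr's profit: π_Z = (89 - Q)q_Z - (16q_Z + q_Z²). Setting ∂π_Z/∂q_Z = 0: 73 - 4q_Z - (q_H) = 0.
Rearranging gives the reaction functions q_H = (56 - q_Z)/3 and q_Z = (73 - q_H)/4.
Solving the pair: q_H = 151/11, q_Z = 163/11.
Price P = 89 - 314/11 = 665/11.
Helios's profit: (665/11)·(151/11) - 33·(151/11) - (1/2)(151/11)² = 282.6570.

282.66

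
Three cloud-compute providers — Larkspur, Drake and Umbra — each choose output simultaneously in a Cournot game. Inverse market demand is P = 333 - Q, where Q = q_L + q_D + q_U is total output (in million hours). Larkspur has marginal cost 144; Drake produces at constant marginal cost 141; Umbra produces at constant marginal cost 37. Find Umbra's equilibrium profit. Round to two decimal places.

16065.56

Larkspur's profit: π_L = (333 - Q)q_L - (144q_L). Setting ∂π_L/∂q_L = 0: 189 - 2q_L - (q_D + q_U) = 0.
Drake's profit: π_D = (333 - Q)q_D - (141q_D). Setting ∂π_D/∂q_D = 0: 192 - 2q_D - (q_L + q_U) = 0.
Umbra's profit: π_U = (333 - Q)q_U - (37q_U). Setting ∂π_U/∂q_U = 0: 296 - 2q_U - (q_L + q_D) = 0.
Summing all 3 equations gives 677 − 4Q = 0, hence Q = 677/4.
Back-substituting: q_L = (189 − 677/4) = 79/4, q_D = (192 − 677/4) = 91/4, q_U = (296 − 677/4) = 507/4.
Price P = 333 - 677/4 = 655/4.
Umbra's profit: (655/4 - 37)·(507/4) = 16065.5625.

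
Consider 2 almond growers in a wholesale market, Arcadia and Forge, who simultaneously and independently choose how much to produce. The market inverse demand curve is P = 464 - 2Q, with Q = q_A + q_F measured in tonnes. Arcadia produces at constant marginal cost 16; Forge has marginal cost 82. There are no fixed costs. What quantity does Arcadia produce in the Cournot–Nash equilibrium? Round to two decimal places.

85.67

Arcadia's profit: π_A = (464 - 2Q)q_A - (16q_A). Setting ∂π_A/∂q_A = 0: 448 - 4q_A - 2(q_F) = 0.
Forge's first-order condition: 382 - 4q_F - 2(q_A) = 0.
Best responses: q_A = (448 - 2q_F)/4, q_F = (382 - 2q_A)/4.
Substituting one into the other gives q_A = 257/3 and q_F = 158/3.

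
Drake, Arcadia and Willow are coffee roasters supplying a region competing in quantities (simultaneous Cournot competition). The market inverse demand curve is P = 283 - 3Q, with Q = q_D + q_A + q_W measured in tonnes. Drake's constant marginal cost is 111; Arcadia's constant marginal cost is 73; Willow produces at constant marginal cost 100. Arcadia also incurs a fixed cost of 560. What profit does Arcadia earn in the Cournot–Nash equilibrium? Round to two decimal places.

Drake's profit: π_D = (283 - 3Q)q_D - (111q_D). Setting ∂π_D/∂q_D = 0: 172 - 6q_D - 3(q_A + q_W) = 0.
Arcadia's profit: π_A = (283 - 3Q)q_A - (73q_A). Setting ∂π_A/∂q_A = 0: 210 - 6q_A - 3(q_D + q_W) = 0.
Willow's profit: π_W = (283 - 3Q)q_W - (100q_W). Setting ∂π_W/∂q_W = 0: 183 - 6q_W - 3(q_D + q_A) = 0.
Adding the 3 first-order conditions: 565 − 12Q = 0, so Q = 565/12.
Back-substituting: q_D = (172 − 565/4)/3 = 41/4, q_A = (210 − 565/4)/3 = 275/12, q_W = (183 − 565/4)/3 = 167/12.
Price P = 283 - 3·(565/12) = 567/4.
Arcadia's profit: (567/4 - 73)·(275/12) - 560 = 1015.5208.

1015.52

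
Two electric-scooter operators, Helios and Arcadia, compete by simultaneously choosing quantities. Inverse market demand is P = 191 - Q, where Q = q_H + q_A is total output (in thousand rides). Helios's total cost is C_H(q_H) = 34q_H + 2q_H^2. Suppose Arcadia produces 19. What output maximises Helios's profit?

23

With the rival's output fixed at 19, Helios's profit is π_H = (191 - 19 - q_H)q_H - (34q_H + 2q_H²) = (172 - q_H)q_H - (34q_H + 2q_H²).
∂π_H/∂q_H = 138 - 6q_H = 0, so q_H = 23.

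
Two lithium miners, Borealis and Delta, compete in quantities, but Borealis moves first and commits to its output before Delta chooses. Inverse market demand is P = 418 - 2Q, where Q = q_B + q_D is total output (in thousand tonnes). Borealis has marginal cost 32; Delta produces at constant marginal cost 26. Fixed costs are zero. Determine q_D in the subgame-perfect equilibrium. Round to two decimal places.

The follower Delta best-responds to any q_B: π_D = (418 - 2Q)q_D - 26q_D.
Follower FOC: 392 - 2q_B - 4q_D = 0, so q_D(q_B) = (392 - 2q_B)/4.
Borealis substitutes q_D(q_B) into its own profit: π_B = q_B(418 - 2q_B - (392 - 2q_B)/2) - 32q_B = (222 - q_B)q_B - 32q_B.
Leader FOC: 190 - 2q_B = 0, so q_B = 95.
Then q_D = (392 - 2·95)/4 = 101/2.

50.50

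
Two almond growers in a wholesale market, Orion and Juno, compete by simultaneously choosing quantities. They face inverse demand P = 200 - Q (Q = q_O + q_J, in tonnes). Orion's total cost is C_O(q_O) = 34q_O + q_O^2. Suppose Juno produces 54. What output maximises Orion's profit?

28

With the rival's output fixed at 54, Orion's profit is π_O = (200 - 54 - q_O)q_O - (34q_O + q_O²) = (146 - q_O)q_O - (34q_O + q_O²).
∂π_O/∂q_O = 112 - 4q_O = 0, so q_O = 28.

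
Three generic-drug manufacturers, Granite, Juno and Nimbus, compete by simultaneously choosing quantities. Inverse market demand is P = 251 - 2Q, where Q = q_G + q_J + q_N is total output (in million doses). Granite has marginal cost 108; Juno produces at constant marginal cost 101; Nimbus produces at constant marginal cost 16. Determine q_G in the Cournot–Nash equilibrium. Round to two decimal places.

5.50

Granite's profit: π_G = (251 - 2Q)q_G - (108q_G). Setting ∂π_G/∂q_G = 0: 143 - 4q_G - 2(q_J + q_N) = 0.
Juno's profit: π_J = (251 - 2Q)q_J - (101q_J). Setting ∂π_J/∂q_J = 0: 150 - 4q_J - 2(q_G + q_N) = 0.
Nimbus's profit: π_N = (251 - 2Q)q_N - (16q_N). Setting ∂π_N/∂q_N = 0: 235 - 4q_N - 2(q_G + q_J) = 0.
Adding the 3 conditions: 528 − 4Q − 4Q = 0, i.e. Q = 66.
Back-substituting: q_G = (143 − 132)/2 = 11/2, q_J = (150 − 132)/2 = 9, q_N = (235 − 132)/2 = 103/2.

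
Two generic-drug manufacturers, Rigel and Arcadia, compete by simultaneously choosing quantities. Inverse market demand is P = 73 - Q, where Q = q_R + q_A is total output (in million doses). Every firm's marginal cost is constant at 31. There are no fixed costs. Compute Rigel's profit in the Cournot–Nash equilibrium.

196

Each firm earns π_i = (73 - Q)q_i - 31q_i.
First-order condition (treating rivals' output as given): 42 - 2q_i - q_j = 0.
By symmetry each firm produces the same amount; substituting q_j = q_i yields q_i = 42/3 = 14.
Price P = 73 - 28 = 45.
Rigel's profit: (45 - 31)·14 = 196.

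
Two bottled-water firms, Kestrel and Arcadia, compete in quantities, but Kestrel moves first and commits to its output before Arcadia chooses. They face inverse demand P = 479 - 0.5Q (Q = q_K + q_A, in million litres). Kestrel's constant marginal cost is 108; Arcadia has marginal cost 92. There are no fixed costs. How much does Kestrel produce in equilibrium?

The follower Arcadia best-responds to any q_K: π_A = (479 - 0.5Q)q_A - 92q_A.
Setting the follower's marginal profit to zero, 387 - (1/2)q_K - q_A = 0, i.e. q_A = (387 - (1/2)q_K).
Kestrel substitutes q_A(q_K) into its own profit: π_K = q_K(479 - (1/2)q_K - (387 - (1/2)q_K)/2) - 108q_K = (571/2 - (1/4)q_K)q_K - 108q_K.
Maximising: ∂π_K/∂q_K = 355/2 - (1/2)q_K = 0, giving q_K = 355.
Then q_A = (387 - (1/2)·355) = 419/2.

355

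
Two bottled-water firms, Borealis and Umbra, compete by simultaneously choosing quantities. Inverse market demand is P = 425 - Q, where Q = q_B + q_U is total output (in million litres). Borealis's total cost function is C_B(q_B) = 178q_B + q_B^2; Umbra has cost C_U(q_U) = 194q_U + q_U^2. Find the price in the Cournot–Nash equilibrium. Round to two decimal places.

Borealis's profit: π_B = (425 - Q)q_B - (178q_B + q_B²). Setting ∂π_B/∂q_B = 0: 247 - 4q_B - (q_U) = 0.
Umbra's first-order condition: 231 - 4q_U - (q_B) = 0.
Best responses: q_B = (247 - q_U)/4, q_U = (231 - q_B)/4.
Substituting one into the other gives q_B = 757/15 and q_U = 677/15.
Total output Q = 478/5, so price P = 425 - 478/5 = 1647/5.

329.40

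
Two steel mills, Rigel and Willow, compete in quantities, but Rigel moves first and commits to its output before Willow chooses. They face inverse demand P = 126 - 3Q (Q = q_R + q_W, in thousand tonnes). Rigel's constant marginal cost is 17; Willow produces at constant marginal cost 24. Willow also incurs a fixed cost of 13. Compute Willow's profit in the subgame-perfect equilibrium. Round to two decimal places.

148.33

Solve by backward induction. Given q_R, the follower Willow maximises π_W = (126 - 3q_R - 3q_W)q_W - 24q_W.
Setting the follower's marginal profit to zero, 102 - 3q_R - 6q_W = 0, i.e. q_W = (102 - 3q_R)/6.
Rigel substitutes q_W(q_R) into its own profit: π_R = q_R(126 - 3q_R - (102 - 3q_R)/2) - 17q_R = (75 - (3/2)q_R)q_R - 17q_R.
Maximising: ∂π_R/∂q_R = 58 - 3q_R = 0, giving q_R = 58/3.
Then q_W = (102 - 3·(58/3))/6 = 22/3.
Price P = 126 - 3·(80/3) = 46.
Willow's profit: (46 - 24)·(22/3) - 13 = 445/3.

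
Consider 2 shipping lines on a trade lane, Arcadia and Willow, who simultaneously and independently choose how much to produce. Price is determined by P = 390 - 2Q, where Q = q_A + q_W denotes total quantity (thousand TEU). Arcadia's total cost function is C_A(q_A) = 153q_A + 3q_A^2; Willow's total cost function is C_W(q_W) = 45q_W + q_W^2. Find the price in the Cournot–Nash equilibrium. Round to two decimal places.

257.57

Arcadia's profit: π_A = (390 - 2Q)q_A - (153q_A + 3q_A²). Setting ∂π_A/∂q_A = 0: 237 - 10q_A - 2(q_W) = 0.
Willow's profit: π_W = (390 - 2Q)q_W - (45q_W + q_W²). Setting ∂π_W/∂q_W = 0: 345 - 6q_W - 2(q_A) = 0.
So q_A = (237 - 2q_W)/10 and q_W = (345 - 2q_A)/6.
Substituting one into the other gives q_A = 183/14 and q_W = 372/7.
Total output Q = 927/14, so price P = 390 - 2·(927/14) = 1803/7.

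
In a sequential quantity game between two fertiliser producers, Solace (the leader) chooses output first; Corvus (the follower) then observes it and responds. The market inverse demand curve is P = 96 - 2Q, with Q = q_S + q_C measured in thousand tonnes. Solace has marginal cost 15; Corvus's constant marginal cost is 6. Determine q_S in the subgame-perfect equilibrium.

The follower Corvus best-responds to any q_S: π_C = (96 - 2Q)q_C - 6q_C.
Follower FOC: 90 - 2q_S - 4q_C = 0, so q_C(q_S) = (90 - 2q_S)/4.
The leader anticipates this reaction. Substituting into P = 96 - 2Q gives P = 51 - q_S, so π_S = (51 - q_S)q_S - 15q_S.
The leader's first-order condition 36 - 2q_S = 0 yields q_S = 18.
Then q_C = (90 - 2·18)/4 = 27/2.

18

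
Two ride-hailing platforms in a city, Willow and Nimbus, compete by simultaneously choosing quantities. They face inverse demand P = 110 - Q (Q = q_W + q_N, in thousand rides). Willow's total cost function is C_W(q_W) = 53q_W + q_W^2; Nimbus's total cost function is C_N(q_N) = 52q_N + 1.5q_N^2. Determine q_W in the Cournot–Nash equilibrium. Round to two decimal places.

Willow's profit: π_W = (110 - Q)q_W - (53q_W + q_W²). Setting ∂π_W/∂q_W = 0: 57 - 4q_W - (q_N) = 0.
Nimbus's first-order condition: 58 - 5q_N - (q_W) = 0.
Best responses: q_W = (57 - q_N)/4, q_N = (58 - q_W)/5.
Solving the pair: q_W = 227/19, q_N = 175/19.

11.95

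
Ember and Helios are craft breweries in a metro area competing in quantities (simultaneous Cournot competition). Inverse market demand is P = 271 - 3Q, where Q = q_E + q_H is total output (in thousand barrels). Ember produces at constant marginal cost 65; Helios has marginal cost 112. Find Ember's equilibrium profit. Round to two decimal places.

2370.70

Ember's profit: π_E = (271 - 3Q)q_E - (65q_E). Setting ∂π_E/∂q_E = 0: 206 - 6q_E - 3(q_H) = 0.
Helios's first-order condition: 159 - 6q_H - 3(q_E) = 0.
Rearranging gives the reaction functions q_E = (206 - 3q_H)/6 and q_H = (159 - 3q_E)/6.
Solving the pair: q_E = 253/9, q_H = 112/9.
Price P = 271 - 3·(365/9) = 448/3.
Ember's profit: (448/3 - 65)·(253/9) = 2370.7037.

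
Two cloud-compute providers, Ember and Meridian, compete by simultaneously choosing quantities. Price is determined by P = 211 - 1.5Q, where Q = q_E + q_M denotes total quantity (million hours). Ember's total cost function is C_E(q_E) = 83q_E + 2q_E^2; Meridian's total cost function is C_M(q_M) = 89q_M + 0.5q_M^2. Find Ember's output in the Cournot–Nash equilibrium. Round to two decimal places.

Ember's profit: π_E = (211 - 1.5Q)q_E - (83q_E + 2q_E²). Setting ∂π_E/∂q_E = 0: 128 - 7q_E - (3/2)(q_M) = 0.
Meridian's first-order condition: 122 - 4q_M - (3/2)(q_E) = 0.
Rearranging gives the reaction functions q_E = (128 - (3/2)q_M)/7 and q_M = (122 - (3/2)q_E)/4.
Solving the pair: q_E = 1316/103, q_M = 25.7087.

12.78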